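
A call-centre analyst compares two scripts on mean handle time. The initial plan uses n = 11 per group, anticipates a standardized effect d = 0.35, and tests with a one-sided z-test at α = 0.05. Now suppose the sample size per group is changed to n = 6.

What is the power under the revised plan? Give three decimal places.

Power ≈ 0.149

With n = 6 per group: δ = d·√(n/2) = 0.35 × √(6/2) = 0.6062. Critical value z_{0.05} = 1.645.
Revised power = P(Z > 1.645 − δ) = Φ(-1.039) = 0.1495.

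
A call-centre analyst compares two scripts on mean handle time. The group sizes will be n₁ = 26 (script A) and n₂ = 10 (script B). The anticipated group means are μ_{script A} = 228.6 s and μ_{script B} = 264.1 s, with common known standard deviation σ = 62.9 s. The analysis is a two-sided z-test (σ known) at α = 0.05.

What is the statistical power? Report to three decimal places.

Power ≈ 0.329

Standardized effect: d = |μ_{script A} − μ_{script B}| / σ = |228.6 − 264.1| / 62.9 = 0.5644
Noncentrality parameter: δ = d / √(1/n₁ + 1/n₂) = 0.5644 / √(1/26 + 1/10) = 1.5167
Critical value for a two-sided test at α = 0.05: z_{α/2} = 1.960.
Power = Φ(δ − 1.960) + Φ(−δ − 1.960) = Φ(-0.443) + Φ(-3.477) = 0.3288 + 0.0003 = 0.3291.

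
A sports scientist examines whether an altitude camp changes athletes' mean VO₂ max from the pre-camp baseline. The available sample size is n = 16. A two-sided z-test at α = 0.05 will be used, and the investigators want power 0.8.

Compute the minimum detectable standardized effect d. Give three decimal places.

Required noncentrality: δ = z_{0.025} + z_{0.20} = 1.960 + 0.842 = 2.802.
(The second rejection-region term Φ(−δ − z_{α/2}) is negligible and dropped.)
δ = d·√n ⇒ d = δ/√n = 2.802/√16 = 0.7004.

d ≈ 0.700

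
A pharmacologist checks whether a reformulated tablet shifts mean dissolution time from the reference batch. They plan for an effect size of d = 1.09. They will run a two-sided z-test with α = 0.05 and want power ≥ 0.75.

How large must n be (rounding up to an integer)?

Set Φ(δ − 1.960) = 0.75; then δ − 1.960 = Φ⁻¹(0.75) = 0.674, giving δ = 2.634.
(The Φ(−δ − z_{α/2}) term is vanishingly small for δ > 0 and is dropped in the standard sample-size formula.)
δ = d·√n ⇒ n = (δ/d)² = (2.634 / 1.09)² = 5.84.
Round up to the next whole unit.

n = 6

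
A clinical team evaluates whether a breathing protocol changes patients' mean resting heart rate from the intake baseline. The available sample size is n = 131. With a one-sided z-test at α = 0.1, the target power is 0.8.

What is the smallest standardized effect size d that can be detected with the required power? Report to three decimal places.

Need Φ(δ − 1.282) = 0.8, so δ = 1.282 + 0.842 = 2.123.
δ = d·√n ⇒ d = δ/√n = 2.123/√131 = 0.1855.

d ≈ 0.186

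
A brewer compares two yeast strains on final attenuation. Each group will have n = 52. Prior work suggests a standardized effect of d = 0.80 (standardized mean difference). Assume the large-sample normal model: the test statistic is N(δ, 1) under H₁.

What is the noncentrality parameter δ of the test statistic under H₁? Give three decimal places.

The noncentrality parameter scales effect size by the design's sample-size factor: δ = d·√(n/2) = 0.80 × √(52/2) = 4.0792

δ ≈ 4.079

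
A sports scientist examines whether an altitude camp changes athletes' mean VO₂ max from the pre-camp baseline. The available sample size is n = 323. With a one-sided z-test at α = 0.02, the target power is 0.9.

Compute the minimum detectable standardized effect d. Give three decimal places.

d ≈ 0.186

Required noncentrality: δ = z_{0.02} + z_{0.10} = 2.054 + 1.282 = 3.335.
δ = d·√n ⇒ d = δ/√n = 3.335/√323 = 0.1856.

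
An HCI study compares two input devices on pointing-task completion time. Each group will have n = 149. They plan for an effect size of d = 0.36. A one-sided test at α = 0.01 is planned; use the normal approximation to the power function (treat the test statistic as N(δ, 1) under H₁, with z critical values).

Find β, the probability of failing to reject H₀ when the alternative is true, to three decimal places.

Noncentrality parameter: δ = d·√(n/2) = 0.36 × √(149/2) = 3.1073
Critical value for a one-sided test at α = 0.01: z_α = 2.326.
Power = P(Z > 2.326 − δ) = Φ(0.781) = 0.7826.
Type II error: β = 1 − power = 1 − 0.7826 = 0.2174.

β ≈ 0.217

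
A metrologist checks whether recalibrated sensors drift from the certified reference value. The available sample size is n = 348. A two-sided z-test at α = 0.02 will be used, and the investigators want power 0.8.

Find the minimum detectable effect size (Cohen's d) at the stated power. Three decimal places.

d ≈ 0.170

Need Φ(δ − 2.326) = 0.8, so δ = 2.326 + 0.842 = 3.168.
(The second rejection-region term Φ(−δ − z_{α/2}) is negligible and dropped.)
δ = d·√n ⇒ d = δ/√n = 3.168/√348 = 0.1698.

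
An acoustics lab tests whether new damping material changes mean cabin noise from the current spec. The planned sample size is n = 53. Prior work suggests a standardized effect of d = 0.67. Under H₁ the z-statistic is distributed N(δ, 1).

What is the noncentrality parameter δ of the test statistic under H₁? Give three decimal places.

δ ≈ 4.878

δ = d·√n = 0.67 × √53 = 4.8777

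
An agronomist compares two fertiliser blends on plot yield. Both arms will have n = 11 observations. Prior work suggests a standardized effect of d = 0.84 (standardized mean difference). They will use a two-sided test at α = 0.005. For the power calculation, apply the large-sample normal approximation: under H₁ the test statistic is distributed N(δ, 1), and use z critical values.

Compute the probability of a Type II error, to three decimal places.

β ≈ 0.799

Noncentrality parameter: δ = d·√(n/2) = 0.84 × √(11/2) = 1.9700
Critical value for a two-sided test at α = 0.005: z_{α/2} = 2.807.
Power = Φ(δ − 2.807) + Φ(−δ − 2.807) = Φ(-0.837) + Φ(-4.777) = 0.2013 + 0.0000 = 0.2013.
Type II error: β = 1 − power = 1 − 0.2013 = 0.7987.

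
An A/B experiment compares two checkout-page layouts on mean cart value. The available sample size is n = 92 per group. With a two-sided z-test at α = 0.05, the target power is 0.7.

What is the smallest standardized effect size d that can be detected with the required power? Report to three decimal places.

Required noncentrality: δ = z_{0.025} + z_{0.30} = 1.960 + 0.524 = 2.484.
(The second rejection-region term Φ(−δ − z_{α/2}) is negligible and dropped.)
δ = d·√(n/2) ⇒ d = δ/√(n/2) = 2.484/√(92/2) = 0.3663.

d ≈ 0.366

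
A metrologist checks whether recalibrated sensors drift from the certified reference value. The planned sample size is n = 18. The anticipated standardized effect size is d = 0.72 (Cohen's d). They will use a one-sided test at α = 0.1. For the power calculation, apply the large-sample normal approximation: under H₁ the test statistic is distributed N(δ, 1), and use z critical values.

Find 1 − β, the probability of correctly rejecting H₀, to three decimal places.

Noncentrality parameter: λ = d·√n = 0.72 × √18 = 3.0547
One-sided α = 0.1 → critical value z_{0.1} = 1.282.
Power = P(Z > 1.282 − λ) = Φ(1.773) = 0.9619.

Power ≈ 0.962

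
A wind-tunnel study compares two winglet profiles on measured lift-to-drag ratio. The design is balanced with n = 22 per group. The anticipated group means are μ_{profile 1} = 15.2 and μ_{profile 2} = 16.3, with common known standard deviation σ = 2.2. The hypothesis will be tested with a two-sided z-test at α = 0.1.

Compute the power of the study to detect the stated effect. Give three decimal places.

Power ≈ 0.506

Standardized effect: d = |μ_{profile 1} − μ_{profile 2}| / σ = |15.2 − 16.3| / 2.2 = 0.5000
Noncentrality parameter: δ = d·√(n/2) = 0.5000 × √(22/2) = 1.6583
Two-sided α = 0.1 → critical value z_{0.05} = 1.645.
Power = Φ(δ − 1.645) + Φ(−δ − 1.645) = Φ(0.013) + Φ(-3.303) = 0.5054 + 0.0005 = 0.5058.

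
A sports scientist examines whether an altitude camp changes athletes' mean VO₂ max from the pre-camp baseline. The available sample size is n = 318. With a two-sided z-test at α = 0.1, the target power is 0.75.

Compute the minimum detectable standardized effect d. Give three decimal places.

Need Φ(δ − 1.645) = 0.75, so δ = 1.645 + 0.674 = 2.319.
(Lower-tail contribution to power is negligible for δ > 0.)
δ = d·√n ⇒ d = δ/√n = 2.319/√318 = 0.1301.

d ≈ 0.130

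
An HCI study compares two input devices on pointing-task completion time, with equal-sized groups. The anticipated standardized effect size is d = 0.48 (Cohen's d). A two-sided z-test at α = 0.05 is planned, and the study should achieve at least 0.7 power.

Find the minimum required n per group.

Set Φ(δ − 1.960) = 0.7; then δ − 1.960 = Φ⁻¹(0.7) = 0.524, giving δ = 2.484.
(For δ > 0 the lower-tail rejection region contributes negligibly to power, so the one-term inversion is standard.)
δ = d·√(n/2) ⇒ n = 2(δ/d)² = 2 × (2.484 / 0.48)² = 53.58.
Round up to the next whole unit.

n = 54 per group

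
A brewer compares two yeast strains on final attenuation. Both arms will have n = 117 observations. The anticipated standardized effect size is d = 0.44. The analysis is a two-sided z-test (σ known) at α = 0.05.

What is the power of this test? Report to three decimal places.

Power ≈ 0.920

Noncentrality parameter: δ = d·√(n/2) = 0.44 × √(117/2) = 3.3654
Critical value for a two-sided test at α = 0.05: z_{α/2} = 1.960.
Power = Φ(δ − 1.960) + Φ(−δ − 1.960) = Φ(1.405) + Φ(-5.325) = 0.9200 + 0.0000 = 0.9200.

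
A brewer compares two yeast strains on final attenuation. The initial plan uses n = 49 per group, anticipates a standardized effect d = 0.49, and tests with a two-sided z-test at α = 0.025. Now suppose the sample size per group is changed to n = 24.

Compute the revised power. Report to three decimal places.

With n = 24 per group: δ = d·√(n/2) = 0.49 × √(24/2) = 1.6974. Critical value z_{0.0125} = 2.241.
Revised power = Φ(δ − 2.241) + Φ(−δ − 2.241) = Φ(-0.544) + Φ(-3.939) = 0.2932 + 0.0000 = 0.2933.

Power ≈ 0.293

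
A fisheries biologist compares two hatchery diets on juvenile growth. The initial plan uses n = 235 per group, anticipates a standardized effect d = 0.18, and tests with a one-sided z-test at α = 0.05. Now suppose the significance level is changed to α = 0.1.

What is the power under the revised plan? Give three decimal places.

Power ≈ 0.748

δ = d·√(n/2) = 0.18 × √(235/2) = 1.9512 (unchanged). New critical value: z_{0.1} = 1.282.
Revised power = P(Z > 1.282 − δ) = Φ(0.670) = 0.7484.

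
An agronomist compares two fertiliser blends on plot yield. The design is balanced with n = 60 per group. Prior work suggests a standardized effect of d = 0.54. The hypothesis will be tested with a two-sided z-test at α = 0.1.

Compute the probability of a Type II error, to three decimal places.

Noncentrality parameter: δ = d·√(n/2) = 0.54 × √(60/2) = 2.9577
Two-sided α = 0.1 → critical value z_{0.05} = 1.645.
Power = Φ(δ − 1.645) + Φ(−δ − 1.645) = Φ(1.313) + Φ(-4.603) = 0.9054 + 0.0000 = 0.9054.
Type II error: β = 1 − power = 1 − 0.9054 = 0.0946.

β ≈ 0.095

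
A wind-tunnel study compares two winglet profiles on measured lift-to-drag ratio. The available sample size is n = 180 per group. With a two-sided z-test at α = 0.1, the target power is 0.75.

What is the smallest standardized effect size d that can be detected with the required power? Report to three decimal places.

Required noncentrality: δ = z_{0.05} + z_{0.25} = 1.645 + 0.674 = 2.319.
(The second rejection-region term Φ(−δ − z_{α/2}) is negligible and dropped.)
δ = d·√(n/2) ⇒ d = δ/√(n/2) = 2.319/√(180/2) = 0.2445.

d ≈ 0.244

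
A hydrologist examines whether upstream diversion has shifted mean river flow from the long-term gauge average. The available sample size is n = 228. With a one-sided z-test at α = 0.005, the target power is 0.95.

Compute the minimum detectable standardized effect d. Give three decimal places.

d ≈ 0.280

Required noncentrality: δ = z_{0.005} + z_{0.05} = 2.576 + 1.645 = 4.221.
δ = d·√n ⇒ d = δ/√n = 4.221/√228 = 0.2795.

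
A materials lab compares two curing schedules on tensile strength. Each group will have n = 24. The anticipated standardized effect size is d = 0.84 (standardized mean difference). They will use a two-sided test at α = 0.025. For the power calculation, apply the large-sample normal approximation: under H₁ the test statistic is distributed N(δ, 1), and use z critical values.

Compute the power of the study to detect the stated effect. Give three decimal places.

Power ≈ 0.748

Noncentrality parameter: δ = d·√(n/2) = 0.84 × √(24/2) = 2.9098
Critical value for a two-sided test at α = 0.025: z_{α/2} = 2.241.
Power = Φ(δ − 2.241) + Φ(−δ − 2.241) = Φ(0.668) + Φ(-5.151) = 0.7481 + 0.0000 = 0.7481.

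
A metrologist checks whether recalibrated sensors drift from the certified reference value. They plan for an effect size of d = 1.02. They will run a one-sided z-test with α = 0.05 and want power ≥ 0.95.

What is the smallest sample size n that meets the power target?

n = 11

Set Φ(δ − 1.645) = 0.95; then δ − 1.645 = Φ⁻¹(0.95) = 1.645, giving δ = 3.290.
δ = d·√n ⇒ n = (δ/d)² = (3.290 / 1.02)² = 10.40.
Rounding up, n = 11.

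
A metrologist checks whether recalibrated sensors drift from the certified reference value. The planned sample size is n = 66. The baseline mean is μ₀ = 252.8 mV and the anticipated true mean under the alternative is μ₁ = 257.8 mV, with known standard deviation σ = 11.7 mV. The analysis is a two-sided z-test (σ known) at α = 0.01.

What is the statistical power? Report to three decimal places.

Power ≈ 0.815

Standardized effect: d = |μ₁ − μ₀| / σ = |257.8 − 252.8| / 11.7 = 0.4274
Noncentrality parameter: δ = d·√n = 0.4274 × √66 = 3.4718
Two-sided α = 0.01 → critical value z_{0.005} = 2.576.
Power = Φ(δ − 2.576) + Φ(−δ − 2.576) = Φ(0.896) + Φ(-6.048) = 0.8149 + 0.0000 = 0.8149.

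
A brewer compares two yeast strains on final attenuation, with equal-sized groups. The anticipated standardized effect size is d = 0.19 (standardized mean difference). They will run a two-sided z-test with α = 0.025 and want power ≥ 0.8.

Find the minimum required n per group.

Set Φ(δ − 2.241) = 0.8; then δ − 2.241 = Φ⁻¹(0.8) = 0.842, giving δ = 3.083.
(For δ > 0 the lower-tail rejection region contributes negligibly to power, so the one-term inversion is standard.)
δ = d·√(n/2) ⇒ n = 2(δ/d)² = 2 × (3.083 / 0.19)² = 526.59.
Rounding up, n = 527 per group.

n = 527 per group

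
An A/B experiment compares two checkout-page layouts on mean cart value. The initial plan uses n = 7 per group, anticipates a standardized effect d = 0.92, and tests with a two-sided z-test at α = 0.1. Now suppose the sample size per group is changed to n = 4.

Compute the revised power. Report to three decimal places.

Power ≈ 0.367

With n = 4 per group: δ = d·√(n/2) = 0.92 × √(4/2) = 1.3011. Critical value z_{0.05} = 1.645.
Revised power = Φ(δ − 1.645) + Φ(−δ − 1.645) = Φ(-0.344) + Φ(-2.946) = 0.3655 + 0.0016 = 0.3671.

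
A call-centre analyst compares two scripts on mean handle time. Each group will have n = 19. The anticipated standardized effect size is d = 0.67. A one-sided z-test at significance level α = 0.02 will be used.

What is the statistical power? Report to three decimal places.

Power ≈ 0.505

Noncentrality parameter: δ = d·√(n/2) = 0.67 × √(19/2) = 2.0651
One-sided α = 0.02 → critical value z_{0.02} = 2.054.
Power = Φ(δ − 2.054) = Φ(0.011) = 0.5045.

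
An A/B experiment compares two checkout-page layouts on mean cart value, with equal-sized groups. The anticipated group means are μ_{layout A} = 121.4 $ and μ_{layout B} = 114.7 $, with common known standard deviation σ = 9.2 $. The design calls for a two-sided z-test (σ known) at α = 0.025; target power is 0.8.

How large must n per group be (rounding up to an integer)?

Standardized effect: d = |μ_{layout A} − μ_{layout B}| / σ = |121.4 − 114.7| / 9.2 = 0.7283
Set Φ(δ − 2.241) = 0.8; then δ − 2.241 = Φ⁻¹(0.8) = 0.842, giving δ = 3.083.
(The Φ(−δ − z_{α/2}) term is vanishingly small for δ > 0 and is dropped in the standard sample-size formula.)
δ = d·√(n/2) ⇒ n = 2(δ/d)² = 2 × (3.083 / 0.7283)² = 35.84.
Round up to the next whole unit.

n = 36 per group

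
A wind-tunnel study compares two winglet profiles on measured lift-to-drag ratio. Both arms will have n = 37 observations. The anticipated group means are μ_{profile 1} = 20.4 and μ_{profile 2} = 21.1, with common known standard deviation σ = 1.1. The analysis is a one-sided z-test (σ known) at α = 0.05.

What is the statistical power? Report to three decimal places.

Power ≈ 0.863

Standardized effect: d = |μ_{profile 1} − μ_{profile 2}| / σ = |20.4 − 21.1| / 1.1 = 0.6364
Noncentrality parameter: δ = d·√(n/2) = 0.6364 × √(37/2) = 2.7371
One-sided α = 0.05 → critical value z_{0.05} = 1.645.
Power = P(Z > 1.645 − δ) = Φ(1.092) = 0.8626.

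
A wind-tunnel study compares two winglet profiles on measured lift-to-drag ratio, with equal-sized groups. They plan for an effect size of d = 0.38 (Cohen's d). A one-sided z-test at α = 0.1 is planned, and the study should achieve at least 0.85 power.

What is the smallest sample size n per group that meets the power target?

Set Φ(δ − 1.282) = 0.85; then δ − 1.282 = Φ⁻¹(0.85) = 1.036, giving δ = 2.318.
δ = d·√(n/2) ⇒ n = 2(δ/d)² = 2 × (2.318 / 0.38)² = 74.42.
Round up to the next whole unit.

n = 75 per group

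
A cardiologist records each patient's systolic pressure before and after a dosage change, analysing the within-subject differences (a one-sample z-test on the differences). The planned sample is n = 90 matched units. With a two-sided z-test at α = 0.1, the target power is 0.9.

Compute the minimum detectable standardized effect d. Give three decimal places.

Need Φ(δ − 1.645) = 0.9, so δ = 1.645 + 1.282 = 2.926.
(The second rejection-region term Φ(−δ − z_{α/2}) is negligible and dropped.)
δ = d·√n ⇒ d = δ/√n = 2.926/√90 = 0.3085.

d ≈ 0.308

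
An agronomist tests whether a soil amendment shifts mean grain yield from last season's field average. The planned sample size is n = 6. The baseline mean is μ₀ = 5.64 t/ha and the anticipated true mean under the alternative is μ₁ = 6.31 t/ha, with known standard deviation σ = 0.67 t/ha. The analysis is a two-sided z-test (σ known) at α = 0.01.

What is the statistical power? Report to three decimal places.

Power ≈ 0.450

Standardized effect: d = |μ₁ − μ₀| / σ = |6.31 − 5.64| / 0.67 = 1.0000
Noncentrality parameter: δ = d·√n = 1.0000 × √6 = 2.4495
Critical value for a two-sided test at α = 0.01: z_{α/2} = 2.576.
Power = Φ(δ − 2.576) + Φ(−δ − 2.576) = Φ(-0.126) + Φ(-5.025) = 0.4497 + 0.0000 = 0.4497.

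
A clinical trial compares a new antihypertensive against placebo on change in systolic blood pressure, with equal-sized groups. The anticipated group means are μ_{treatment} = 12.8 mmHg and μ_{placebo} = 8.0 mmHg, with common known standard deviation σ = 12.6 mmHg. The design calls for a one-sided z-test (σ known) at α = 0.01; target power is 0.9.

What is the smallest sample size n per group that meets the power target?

Standardized effect: d = |μ_{treatment} − μ_{placebo}| / σ = |12.8 − 8.0| / 12.6 = 0.3810
For power 0.9 need Φ(δ − z_{0.01}) = 0.9, so δ = z_{0.01} + z_{0.10} = 2.326 + 1.282 = 3.608.
δ = d·√(n/2) ⇒ n = 2(δ/d)² = 2 × (3.608 / 0.3810)² = 179.39.
Round up to the next whole unit.

n = 180 per group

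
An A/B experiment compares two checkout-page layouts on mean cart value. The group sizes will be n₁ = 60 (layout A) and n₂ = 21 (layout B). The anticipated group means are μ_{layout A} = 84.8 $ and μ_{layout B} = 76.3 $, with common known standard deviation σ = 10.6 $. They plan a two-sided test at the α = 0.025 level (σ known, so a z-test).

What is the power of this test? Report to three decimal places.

Standardized effect: d = |μ_{layout A} − μ_{layout B}| / σ = |84.8 − 76.3| / 10.6 = 0.8019
Noncentrality parameter: δ = d / √(1/n₁ + 1/n₂) = 0.8019 / √(1/60 + 1/21) = 3.1627
Critical value for a two-sided test at α = 0.025: z_{α/2} = 2.241.
Power = Φ(δ − 2.241) + Φ(−δ − 2.241) = Φ(0.921) + Φ(-5.404) = 0.8215 + 0.0000 = 0.8215.

Power ≈ 0.822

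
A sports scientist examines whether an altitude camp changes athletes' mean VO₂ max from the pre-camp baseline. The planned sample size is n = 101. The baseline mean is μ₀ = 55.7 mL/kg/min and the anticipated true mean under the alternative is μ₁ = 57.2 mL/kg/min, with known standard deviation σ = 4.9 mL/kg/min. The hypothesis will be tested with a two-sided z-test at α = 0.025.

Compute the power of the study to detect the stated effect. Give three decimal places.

Power ≈ 0.798

Standardized effect: d = |μ₁ − μ₀| / σ = |57.2 − 55.7| / 4.9 = 0.3061
Noncentrality parameter: δ = d·√n = 0.3061 × √101 = 3.0765
Two-sided α = 0.025 → critical value z_{0.0125} = 2.241.
Power = Φ(δ − 2.241) + Φ(−δ − 2.241) = Φ(0.835) + Φ(-5.318) = 0.7982 + 0.0000 = 0.7982.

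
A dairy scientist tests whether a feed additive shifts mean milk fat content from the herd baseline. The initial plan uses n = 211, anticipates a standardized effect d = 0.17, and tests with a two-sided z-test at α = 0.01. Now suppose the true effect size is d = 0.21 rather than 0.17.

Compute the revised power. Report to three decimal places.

With d = 0.21: δ = d·√n = 0.21 × √211 = 3.0504. Critical value z_{0.005} = 2.576.
Revised power = Φ(δ − 2.576) + Φ(−δ − 2.576) = Φ(0.475) + Φ(-5.626) = 0.6825 + 0.0000 = 0.6825.

Power ≈ 0.682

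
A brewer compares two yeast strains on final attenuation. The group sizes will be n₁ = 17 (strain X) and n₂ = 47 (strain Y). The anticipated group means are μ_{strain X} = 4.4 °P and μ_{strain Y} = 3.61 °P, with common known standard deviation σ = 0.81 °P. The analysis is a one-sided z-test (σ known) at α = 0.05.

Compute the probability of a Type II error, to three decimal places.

Standardized effect: d = |μ_{strain X} − μ_{strain Y}| / σ = |4.4 − 3.61| / 0.81 = 0.9753
Noncentrality parameter: δ = d / √(1/n₁ + 1/n₂) = 0.9753 / √(1/17 + 1/47) = 3.4461
One-sided α = 0.05 → critical value z_{0.05} = 1.645.
Power = Φ(δ − 1.645) = Φ(1.801) = 0.9642.
Type II error: β = 1 − power = 1 − 0.9642 = 0.0358.

β ≈ 0.036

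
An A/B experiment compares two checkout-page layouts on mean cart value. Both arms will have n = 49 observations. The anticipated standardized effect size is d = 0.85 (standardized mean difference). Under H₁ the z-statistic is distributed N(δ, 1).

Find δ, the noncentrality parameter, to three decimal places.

δ = d·√(n/2) = 0.85 × √(49/2) = 4.2073

δ ≈ 4.207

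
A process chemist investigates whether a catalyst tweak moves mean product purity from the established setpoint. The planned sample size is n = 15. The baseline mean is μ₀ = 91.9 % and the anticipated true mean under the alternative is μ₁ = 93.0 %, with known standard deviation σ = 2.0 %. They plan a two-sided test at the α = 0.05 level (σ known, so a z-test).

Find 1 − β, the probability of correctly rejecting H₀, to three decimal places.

Standardized effect: d = |μ₁ − μ₀| / σ = |93.0 − 91.9| / 2.0 = 0.5500
Noncentrality parameter: δ = d·√n = 0.5500 × √15 = 2.1301
Two-sided α = 0.05 → critical value z_{0.025} = 1.960.
Power = Φ(δ − 1.960) + Φ(−δ − 1.960) = Φ(0.170) + Φ(-4.090) = 0.5676 + 0.0000 = 0.5676.

Power ≈ 0.568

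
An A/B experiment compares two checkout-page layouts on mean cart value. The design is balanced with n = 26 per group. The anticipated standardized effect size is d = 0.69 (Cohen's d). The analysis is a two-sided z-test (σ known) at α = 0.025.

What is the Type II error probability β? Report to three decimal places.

Noncentrality parameter: δ = d·√(n/2) = 0.69 × √(26/2) = 2.4878
Two-sided α = 0.025 → critical value z_{0.0125} = 2.241.
Power = Φ(δ − 2.241) + Φ(−δ − 2.241) = Φ(0.246) + Φ(-4.729) = 0.5973 + 0.0000 = 0.5973.
Type II error: β = 1 − power = 1 − 0.5973 = 0.4027.

β ≈ 0.403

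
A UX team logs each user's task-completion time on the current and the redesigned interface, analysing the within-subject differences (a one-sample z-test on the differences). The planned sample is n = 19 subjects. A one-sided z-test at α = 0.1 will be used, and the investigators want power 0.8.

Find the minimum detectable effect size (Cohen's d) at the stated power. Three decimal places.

Required noncentrality: δ = z_{0.1} + z_{0.20} = 1.282 + 0.842 = 2.123.
δ = d·√n ⇒ d = δ/√n = 2.123/√19 = 0.4871.

d ≈ 0.487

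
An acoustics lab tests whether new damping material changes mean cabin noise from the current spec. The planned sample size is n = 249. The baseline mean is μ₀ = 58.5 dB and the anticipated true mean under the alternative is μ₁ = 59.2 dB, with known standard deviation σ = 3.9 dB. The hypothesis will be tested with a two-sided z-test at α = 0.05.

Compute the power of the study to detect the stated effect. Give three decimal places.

Standardized effect: d = |μ₁ − μ₀| / σ = |59.2 − 58.5| / 3.9 = 0.1795
Noncentrality parameter: λ = d·√n = 0.1795 × √249 = 2.8323
Critical value for a two-sided test at α = 0.05: z_{α/2} = 1.960.
Power = Φ(λ − 1.960) + Φ(−λ − 1.960) = Φ(0.872) + Φ(-4.792) = 0.8085 + 0.0000 = 0.8085.

Power ≈ 0.808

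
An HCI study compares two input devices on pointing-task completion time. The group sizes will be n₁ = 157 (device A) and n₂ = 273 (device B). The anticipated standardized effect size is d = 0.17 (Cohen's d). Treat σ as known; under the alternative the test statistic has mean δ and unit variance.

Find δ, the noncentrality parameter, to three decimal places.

δ ≈ 1.697

The noncentrality parameter scales effect size by the design's sample-size factor: δ = d / √(1/n₁ + 1/n₂) = 0.17 / √(1/157 + 1/273) = 1.6973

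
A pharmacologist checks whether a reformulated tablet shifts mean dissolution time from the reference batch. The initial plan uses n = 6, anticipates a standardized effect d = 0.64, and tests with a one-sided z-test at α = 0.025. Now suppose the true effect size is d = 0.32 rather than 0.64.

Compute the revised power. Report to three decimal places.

With d = 0.32: δ = d·√n = 0.32 × √6 = 0.7838. Critical value z_{0.025} = 1.960.
Revised power = Φ(δ − 1.960) = Φ(-1.176) = 0.1198.

Power ≈ 0.120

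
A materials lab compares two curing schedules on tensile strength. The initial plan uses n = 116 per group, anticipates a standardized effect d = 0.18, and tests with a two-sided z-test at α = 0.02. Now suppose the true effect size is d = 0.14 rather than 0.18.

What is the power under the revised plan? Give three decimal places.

Power ≈ 0.104

With d = 0.14: δ = d·√(n/2) = 0.14 × √(116/2) = 1.0662. Critical value z_{0.01} = 2.326.
Revised power = Φ(δ − 2.326) + Φ(−δ − 2.326) = Φ(-1.260) + Φ(-3.393) = 0.1038 + 0.0003 = 0.1042.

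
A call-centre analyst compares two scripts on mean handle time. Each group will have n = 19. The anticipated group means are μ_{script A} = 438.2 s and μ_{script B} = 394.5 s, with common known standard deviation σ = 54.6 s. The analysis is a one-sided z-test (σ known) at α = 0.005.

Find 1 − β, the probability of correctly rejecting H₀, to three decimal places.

Standardized effect: d = |μ_{script A} − μ_{script B}| / σ = |438.2 − 394.5| / 54.6 = 0.8004
Noncentrality parameter: δ = d·√(n/2) = 0.8004 × √(19/2) = 2.4669
One-sided α = 0.005 → critical value z_{0.005} = 2.576.
Power = P(Z > 2.576 − δ) = Φ(-0.109) = 0.4566.

Power ≈ 0.457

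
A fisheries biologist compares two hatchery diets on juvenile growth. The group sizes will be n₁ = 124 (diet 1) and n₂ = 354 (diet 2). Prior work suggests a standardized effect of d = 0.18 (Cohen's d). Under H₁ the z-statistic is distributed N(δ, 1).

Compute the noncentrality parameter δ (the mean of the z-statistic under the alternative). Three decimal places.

The noncentrality parameter scales effect size by the design's sample-size factor: δ = d / √(1/n₁ + 1/n₂) = 0.18 / √(1/124 + 1/354) = 1.7249

δ ≈ 1.725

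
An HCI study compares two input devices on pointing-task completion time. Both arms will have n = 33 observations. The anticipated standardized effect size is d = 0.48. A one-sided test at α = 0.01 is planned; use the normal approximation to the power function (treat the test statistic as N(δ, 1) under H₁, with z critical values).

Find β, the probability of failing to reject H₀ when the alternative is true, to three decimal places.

Noncentrality parameter: δ = d·√(n/2) = 0.48 × √(33/2) = 1.9498
Critical value for a one-sided test at α = 0.01: z_α = 2.326.
Power = Φ(δ − 2.326) = Φ(-0.377) = 0.3532.
Type II error: β = 1 − power = 1 − 0.3532 = 0.6468.

β ≈ 0.647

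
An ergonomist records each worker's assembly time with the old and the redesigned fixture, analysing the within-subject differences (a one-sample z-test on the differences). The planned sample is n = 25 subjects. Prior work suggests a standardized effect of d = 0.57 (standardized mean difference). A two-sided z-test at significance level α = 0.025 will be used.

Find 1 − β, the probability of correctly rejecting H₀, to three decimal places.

Power ≈ 0.729

Noncentrality parameter: δ = d·√n = 0.57 × √25 = 2.8500
Two-sided α = 0.025 → critical value z_{0.0125} = 2.241.
Power = Φ(δ − 2.241) + Φ(−δ − 2.241) = Φ(0.609) + Φ(-5.091) = 0.7286 + 0.0000 = 0.7286.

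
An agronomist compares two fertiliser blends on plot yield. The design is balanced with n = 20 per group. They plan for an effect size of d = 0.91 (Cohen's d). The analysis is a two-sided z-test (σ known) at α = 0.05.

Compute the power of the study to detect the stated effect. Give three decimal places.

Power ≈ 0.821

Noncentrality parameter: δ = d·√(n/2) = 0.91 × √(20/2) = 2.8777
Critical value for a two-sided test at α = 0.05: z_{α/2} = 1.960.
Power = Φ(δ − 1.960) + Φ(−δ − 1.960) = Φ(0.918) + Φ(-4.838) = 0.8206 + 0.0000 = 0.8206.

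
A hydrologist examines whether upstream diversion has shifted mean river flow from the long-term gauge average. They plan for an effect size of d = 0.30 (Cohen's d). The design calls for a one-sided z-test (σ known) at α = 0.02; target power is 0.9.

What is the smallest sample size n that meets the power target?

For power 0.9 need Φ(δ − z_{0.02}) = 0.9, so δ = z_{0.02} + z_{0.10} = 2.054 + 1.282 = 3.335.
δ = d·√n ⇒ n = (δ/d)² = (3.335 / 0.30)² = 123.60.
Rounding up, n = 124.

n = 124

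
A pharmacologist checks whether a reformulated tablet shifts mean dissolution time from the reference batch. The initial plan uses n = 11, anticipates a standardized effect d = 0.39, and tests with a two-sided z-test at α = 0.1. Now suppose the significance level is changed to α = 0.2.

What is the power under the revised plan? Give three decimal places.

δ = d·√n = 0.39 × √11 = 1.2935 (unchanged). New critical value: z_{0.1} = 1.282.
Revised power = Φ(δ − 1.282) + Φ(−δ − 1.282) = Φ(0.012) + Φ(-2.575) = 0.5048 + 0.0050 = 0.5098.

Power ≈ 0.510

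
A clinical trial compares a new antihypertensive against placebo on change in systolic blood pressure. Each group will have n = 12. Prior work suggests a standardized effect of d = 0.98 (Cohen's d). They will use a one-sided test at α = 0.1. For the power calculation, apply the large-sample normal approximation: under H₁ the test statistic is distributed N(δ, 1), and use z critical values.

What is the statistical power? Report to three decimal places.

Noncentrality parameter: δ = d·√(n/2) = 0.98 × √(12/2) = 2.4005
Critical value for a one-sided test at α = 0.1: z_α = 1.282.
Power = P(Z > 1.282 − δ) = Φ(1.119) = 0.8684.

Power ≈ 0.868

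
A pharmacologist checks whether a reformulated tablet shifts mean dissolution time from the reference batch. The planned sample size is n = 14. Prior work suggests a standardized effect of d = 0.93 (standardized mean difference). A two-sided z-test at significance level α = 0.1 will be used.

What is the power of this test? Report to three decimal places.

Noncentrality parameter: δ = d·√n = 0.93 × √14 = 3.4797
Critical value for a two-sided test at α = 0.1: z_{α/2} = 1.645.
Power = Φ(δ − 1.645) + Φ(−δ − 1.645) = Φ(1.835) + Φ(-5.125) = 0.9667 + 0.0000 = 0.9667.

Power ≈ 0.967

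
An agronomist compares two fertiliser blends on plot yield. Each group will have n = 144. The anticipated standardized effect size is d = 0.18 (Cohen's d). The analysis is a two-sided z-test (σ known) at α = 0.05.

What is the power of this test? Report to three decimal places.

Noncentrality parameter: δ = d·√(n/2) = 0.18 × √(144/2) = 1.5274
Critical value for a two-sided test at α = 0.05: z_{α/2} = 1.960.
Power = Φ(δ − 1.960) + Φ(−δ − 1.960) = Φ(-0.433) + Φ(-3.487) = 0.3326 + 0.0002 = 0.3329.

Power ≈ 0.333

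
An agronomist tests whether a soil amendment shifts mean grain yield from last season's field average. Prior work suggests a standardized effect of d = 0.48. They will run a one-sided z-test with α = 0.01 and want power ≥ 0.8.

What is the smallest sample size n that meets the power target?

n = 44

For power 0.8 need Φ(δ − z_{0.01}) = 0.8, so δ = z_{0.01} + z_{0.20} = 2.326 + 0.842 = 3.168.
δ = d·√n ⇒ n = (δ/d)² = (3.168 / 0.48)² = 43.56.
Rounding up, n = 44.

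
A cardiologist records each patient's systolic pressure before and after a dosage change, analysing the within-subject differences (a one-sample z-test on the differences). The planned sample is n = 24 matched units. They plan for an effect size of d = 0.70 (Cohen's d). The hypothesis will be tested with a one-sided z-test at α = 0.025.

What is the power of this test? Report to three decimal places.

Noncentrality parameter: δ = d·√n = 0.70 × √24 = 3.4293
Critical value for a one-sided test at α = 0.025: z_α = 1.960.
Power = Φ(δ − 1.960) = Φ(1.469) = 0.9291.

Power ≈ 0.929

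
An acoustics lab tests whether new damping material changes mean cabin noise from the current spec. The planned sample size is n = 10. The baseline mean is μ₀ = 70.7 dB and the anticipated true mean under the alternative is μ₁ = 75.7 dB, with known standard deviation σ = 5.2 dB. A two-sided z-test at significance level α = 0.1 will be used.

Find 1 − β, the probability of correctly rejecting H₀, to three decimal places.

Power ≈ 0.919

Standardized effect: d = |μ₁ − μ₀| / σ = |75.7 − 70.7| / 5.2 = 0.9615
Noncentrality parameter: δ = d·√n = 0.9615 × √10 = 3.0407
Two-sided α = 0.1 → critical value z_{0.05} = 1.645.
Power = Φ(δ − 1.645) + Φ(−δ − 1.645) = Φ(1.396) + Φ(-4.686) = 0.9186 + 0.0000 = 0.9186.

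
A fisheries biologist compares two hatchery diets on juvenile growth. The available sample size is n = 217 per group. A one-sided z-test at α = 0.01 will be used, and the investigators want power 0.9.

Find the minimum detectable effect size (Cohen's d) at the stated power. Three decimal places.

d ≈ 0.346

Required noncentrality: δ = z_{0.01} + z_{0.10} = 2.326 + 1.282 = 3.608.
δ = d·√(n/2) ⇒ d = δ/√(n/2) = 3.608/√(217/2) = 0.3464.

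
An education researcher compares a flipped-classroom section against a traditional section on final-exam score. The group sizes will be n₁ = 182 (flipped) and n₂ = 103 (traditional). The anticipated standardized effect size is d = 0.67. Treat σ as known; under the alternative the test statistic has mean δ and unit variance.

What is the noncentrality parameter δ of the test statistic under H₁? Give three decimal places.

δ ≈ 5.434

δ = d / √(1/n₁ + 1/n₂) = 0.67 / √(1/182 + 1/103) = 5.4338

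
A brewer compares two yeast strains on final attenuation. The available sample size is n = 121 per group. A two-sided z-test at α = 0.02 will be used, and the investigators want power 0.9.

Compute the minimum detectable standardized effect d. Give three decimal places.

d ≈ 0.464

Need Φ(δ − 2.326) = 0.9, so δ = 2.326 + 1.282 = 3.608.
(Lower-tail contribution to power is negligible for δ > 0.)
δ = d·√(n/2) ⇒ d = δ/√(n/2) = 3.608/√(121/2) = 0.4638.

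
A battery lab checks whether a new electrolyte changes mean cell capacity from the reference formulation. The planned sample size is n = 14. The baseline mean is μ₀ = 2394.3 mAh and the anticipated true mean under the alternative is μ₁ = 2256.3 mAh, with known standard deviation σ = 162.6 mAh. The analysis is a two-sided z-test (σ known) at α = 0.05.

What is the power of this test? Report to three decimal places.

Power ≈ 0.888

Standardized effect: d = |μ₁ − μ₀| / σ = |2256.3 − 2394.3| / 162.6 = 0.8487
Noncentrality parameter: δ = d·√n = 0.8487 × √14 = 3.1756
Critical value for a two-sided test at α = 0.05: z_{α/2} = 1.960.
Power = Φ(δ − 1.960) + Φ(−δ − 1.960) = Φ(1.216) + Φ(-5.136) = 0.8879 + 0.0000 = 0.8879.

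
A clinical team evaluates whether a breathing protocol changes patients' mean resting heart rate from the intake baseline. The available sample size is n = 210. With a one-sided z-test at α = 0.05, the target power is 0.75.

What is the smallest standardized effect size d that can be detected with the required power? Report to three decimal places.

d ≈ 0.160

Required noncentrality: δ = z_{0.05} + z_{0.25} = 1.645 + 0.674 = 2.319.
δ = d·√n ⇒ d = δ/√n = 2.319/√210 = 0.1600.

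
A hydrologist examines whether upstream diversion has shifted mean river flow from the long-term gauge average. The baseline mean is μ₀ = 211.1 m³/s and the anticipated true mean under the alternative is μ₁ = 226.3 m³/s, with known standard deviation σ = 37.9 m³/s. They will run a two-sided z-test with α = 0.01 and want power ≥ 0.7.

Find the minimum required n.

n = 60

Standardized effect: d = |μ₁ − μ₀| / σ = |226.3 − 211.1| / 37.9 = 0.4011
Set Φ(δ − 2.576) = 0.7; then δ − 2.576 = Φ⁻¹(0.7) = 0.524, giving δ = 3.100.
(Ignoring the negligible lower-tail rejection probability gives the usual closed-form inversion.)
δ = d·√n ⇒ n = (δ/d)² = (3.100 / 0.4011)² = 59.76.
Rounding up, n = 60.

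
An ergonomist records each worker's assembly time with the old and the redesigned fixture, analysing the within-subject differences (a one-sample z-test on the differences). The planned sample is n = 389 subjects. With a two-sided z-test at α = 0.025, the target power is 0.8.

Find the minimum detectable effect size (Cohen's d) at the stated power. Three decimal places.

d ≈ 0.156

Required noncentrality: δ = z_{0.0125} + z_{0.20} = 2.241 + 0.842 = 3.083.
(The second rejection-region term Φ(−δ − z_{α/2}) is negligible and dropped.)
δ = d·√n ⇒ d = δ/√n = 3.083/√389 = 0.1563.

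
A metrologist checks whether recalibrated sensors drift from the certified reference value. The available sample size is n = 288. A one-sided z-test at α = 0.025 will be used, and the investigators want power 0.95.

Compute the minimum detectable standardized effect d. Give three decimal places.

d ≈ 0.212

Required noncentrality: δ = z_{0.025} + z_{0.05} = 1.960 + 1.645 = 3.605.
δ = d·√n ⇒ d = δ/√n = 3.605/√288 = 0.2124.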